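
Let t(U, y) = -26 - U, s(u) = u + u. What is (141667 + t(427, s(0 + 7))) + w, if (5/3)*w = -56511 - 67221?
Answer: 334874/5 ≈ 66975.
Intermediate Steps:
s(u) = 2*u
w = -371196/5 (w = 3*(-56511 - 67221)/5 = (3/5)*(-123732) = -371196/5 ≈ -74239.)
(141667 + t(427, s(0 + 7))) + w = (141667 + (-26 - 1*427)) - 371196/5 = (141667 + (-26 - 427)) - 371196/5 = (141667 - 453) - 371196/5 = 141214 - 371196/5 = 334874/5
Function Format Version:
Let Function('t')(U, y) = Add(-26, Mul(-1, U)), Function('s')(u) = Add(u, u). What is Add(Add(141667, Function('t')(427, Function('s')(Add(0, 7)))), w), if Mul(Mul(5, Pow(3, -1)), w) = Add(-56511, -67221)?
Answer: Rational(334874, 5) ≈ 66975.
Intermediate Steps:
Function('s')(u) = Mul(2, u)
w = Rational(-371196, 5) (w = Mul(Rational(3, 5), Add(-56511, -67221)) = Mul(Rational(3, 5), -123732) = Rational(-371196, 5) ≈ -74239.)
Add(Add(141667, Function('t')(427, Function('s')(Add(0, 7)))), w) = Add(Add(141667, Add(-26, Mul(-1, 427))), Rational(-371196, 5)) = Add(Add(141667, Add(-26, -427)), Rational(-371196, 5)) = Add(Add(141667, -453), Rational(-371196, 5)) = Add(141214, Rational(-371196, 5)) = Rational(334874, 5)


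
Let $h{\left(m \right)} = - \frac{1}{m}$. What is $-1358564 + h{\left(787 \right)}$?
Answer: $- \frac{1069189869}{787} \approx -1.3586 \cdot 10^{6}$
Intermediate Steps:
$-1358564 + h{\left(787 \right)} = -1358564 - \frac{1}{787} = - \frac{1069189869}{787}$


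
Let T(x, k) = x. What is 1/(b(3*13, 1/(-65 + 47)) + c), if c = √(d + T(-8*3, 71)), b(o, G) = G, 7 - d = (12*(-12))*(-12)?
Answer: -18/565381 - 324*I*√1745/565381 ≈ -3.1837e-5 - 0.023939*I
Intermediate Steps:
d = -1721 (d = 7 - 12*(-12)*(-12) = 7 - (-144)*(-12) = 7 - 1*1728 = 7 - 1728 = -1721)
c = I*√1745 (c = √(-1721 - 8*3) = √(-1721 - 24) = √(-1745) = I*√1745 ≈ 41.773*I)
1/(b(3*13, 1/(-65 + 47)) + c) = 1/(1/(-65 + 47) + I*√1745) = 1/(1/(-18) + I*√1745) = 1/(-1/18 + I*√1745)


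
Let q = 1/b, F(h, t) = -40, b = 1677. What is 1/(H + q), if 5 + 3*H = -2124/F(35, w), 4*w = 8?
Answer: 16770/268889 ≈ 0.062368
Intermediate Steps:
w = 2 (w = (1/4)*8 = 2)
q = 1/1677 ≈ 0.00059630
H = 481/30 (H = -5/3 + (-2124/(-40))/3 = -5/3 + (-2124*(-1/40))/3 = -5/3 + (1/3)*(531/10) = -5/3 + 177/10 = 481/30 ≈ 16.033)
1/(H + q) = 1/(481/30 + 1/1677) = 1/(268889/16770) = 16770/268889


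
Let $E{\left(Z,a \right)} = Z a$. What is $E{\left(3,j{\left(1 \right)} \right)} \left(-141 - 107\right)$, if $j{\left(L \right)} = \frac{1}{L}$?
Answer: $-744$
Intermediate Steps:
$E{\left(3,j{\left(1 \right)} \right)} \left(-141 - 107\right) = \frac{3}{1} \left(-141 - 107\right) = 3 \cdot 1 \left(-248\right) = 3 \left(-248\right) = -744$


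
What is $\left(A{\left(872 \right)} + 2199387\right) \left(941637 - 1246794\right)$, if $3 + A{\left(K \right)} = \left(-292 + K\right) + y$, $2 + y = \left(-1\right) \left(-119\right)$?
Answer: $-671370117717$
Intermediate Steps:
$y = 117$ ($y = -2 - -119 = -2 + 119 = 117$)
$A{\left(K \right)} = -178 + K$ ($A{\left(K \right)} = -3 + \left(\left(-292 + K\right) + 117\right) = -3 + \left(-175 + K\right) = -178 + K$)
$\left(A{\left(872 \right)} + 2199387\right) \left(941637 - 1246794\right) = \left(\left(-178 + 872\right) + 2199387\right) \left(941637 - 1246794\right) = \left(694 + 2199387\right) \left(-305157\right) = 2200081 \left(-305157\right) = -671370117717$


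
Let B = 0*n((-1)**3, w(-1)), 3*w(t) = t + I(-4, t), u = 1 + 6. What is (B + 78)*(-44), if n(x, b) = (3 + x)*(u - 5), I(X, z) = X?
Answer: -3432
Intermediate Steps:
u = 7
w(t) = -4/3 + t/3 (w(t) = (t - 4)/3 = (-4 + t)/3 = -4/3 + t/3)
n(x, b) = 6 + 2*x (n(x, b) = (3 + x)*(7 - 5) = (3 + x)*2 = 6 + 2*x)
B = 0 (B = 0*(6 + 2*(-1)**3) = 0*(6 + 2*(-1)) = 0*(6 - 2) = 0*4 = 0)
(B + 78)*(-44) = (0 + 78)*(-44) = 78*(-44) = -3432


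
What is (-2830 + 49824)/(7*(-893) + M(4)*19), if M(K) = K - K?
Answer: -46994/6251 ≈ -7.5178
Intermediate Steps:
M(K) = 0
(-2830 + 49824)/(7*(-893) + M(4)*19) = (-2830 + 49824)/(7*(-893) + 0*19) = 46994/(-6251 + 0) = 46994/(-6251) = 46994*(-1/6251) = -46994/6251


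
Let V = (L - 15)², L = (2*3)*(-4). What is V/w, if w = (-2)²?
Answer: 1521/4 ≈ 380.25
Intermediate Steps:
L = -24 (L = 6*(-4) = -24)
w = 4
V = 1521 (V = (-24 - 15)² = (-39)² = 1521)
V/w = 1521/4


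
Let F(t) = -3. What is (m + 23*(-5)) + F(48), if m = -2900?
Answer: -3018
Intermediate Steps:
(m + 23*(-5)) + F(48) = (-2900 + 23*(-5)) - 3 = (-2900 - 115) - 3 = -3015 - 3 = -3018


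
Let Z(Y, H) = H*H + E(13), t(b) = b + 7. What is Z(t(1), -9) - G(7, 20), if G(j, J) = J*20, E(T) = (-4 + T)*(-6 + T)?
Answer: -256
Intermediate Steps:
E(T) = (-6 + T)*(-4 + T)
t(b) = 7 + b
G(j, J) = 20*J
Z(Y, H) = 63 + H**2 (Z(Y, H) = H*H + (24 + 13**2 - 10*13) = H**2 + (24 + 169 - 130) = H**2 + 63 = 63 + H**2)
Z(t(1), -9) - G(7, 20) = (63 + (-9)**2) - 20*20 = (63 + 81) - 1*400 = 144 - 400 = -256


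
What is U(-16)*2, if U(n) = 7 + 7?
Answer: 28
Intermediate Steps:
U(n) = 14
U(-16)*2 = 14*2 = 28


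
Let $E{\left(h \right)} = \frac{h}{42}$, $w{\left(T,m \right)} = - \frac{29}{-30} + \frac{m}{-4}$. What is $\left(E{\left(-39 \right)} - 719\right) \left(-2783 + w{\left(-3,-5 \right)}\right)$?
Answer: $\frac{1681650913}{840} \approx 2.002 \cdot 10^{6}$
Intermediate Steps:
$w{\left(T,m \right)} = \frac{29}{30} - \frac{m}{4}$ ($w{\left(T,m \right)} = \left(-29\right) \left(- \frac{1}{30}\right) + m \left(- \frac{1}{4}\right) = \frac{29}{30} - \frac{m}{4}$)
$E{\left(h \right)} = \frac{h}{42}$ ($E{\left(h \right)} = h \frac{1}{42} = \frac{h}{42}$)
$\left(E{\left(-39 \right)} - 719\right) \left(-2783 + w{\left(-3,-5 \right)}\right) = \left(\frac{1}{42} \left(-39\right) - 719\right) \left(-2783 + \left(\frac{29}{30} - - \frac{5}{4}\right)\right) = \left(- \frac{13}{14} - 719\right) \left(-2783 + \left(\frac{29}{30} + \frac{5}{4}\right)\right) = - \frac{10079 \left(-2783 + \frac{133}{60}\right)}{14} = \left(- \frac{10079}{14}\right) \left(- \frac{166847}{60}\right) = \frac{1681650913}{840}$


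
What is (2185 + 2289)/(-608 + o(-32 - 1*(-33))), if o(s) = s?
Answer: -4474/607 ≈ -7.3707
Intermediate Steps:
(2185 + 2289)/(-608 + o(-32 - 1*(-33))) = (2185 + 2289)/(-608 + (-32 - 1*(-33))) = 4474/(-608 + (-32 + 33)) = 4474/(-608 + 1) = 4474/(-607) = 4474*(-1/607) = -4474/607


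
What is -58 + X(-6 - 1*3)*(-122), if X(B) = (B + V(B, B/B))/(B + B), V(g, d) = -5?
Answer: -1376/9 ≈ -152.89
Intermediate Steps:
X(B) = (-5 + B)/(2*B) (X(B) = (B - 5)/(B + B) = (-5 + B)/((2*B)) = (-5 + B)*(1/(2*B)) = (-5 + B)/(2*B))
-58 + X(-6 - 1*3)*(-122) = -58 + ((-5 + (-6 - 1*3))/(2*(-6 - 1*3)))*(-122) = -58 + ((-5 + (-6 - 3))/(2*(-6 - 3)))*(-122) = -58 + ((½)*(-5 - 9)/(-9))*(-122) = -58 + ((½)*(-⅑)*(-14))*(-122) = -58 + (7/9)*(-122) = -58 - 854/9 = -1376/9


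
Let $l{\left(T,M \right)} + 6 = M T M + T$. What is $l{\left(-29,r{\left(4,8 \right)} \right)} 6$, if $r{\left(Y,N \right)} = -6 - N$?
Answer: $-34314$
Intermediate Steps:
$l{\left(T,M \right)} = -6 + T + T M^{2}$ ($l{\left(T,M \right)} = -6 + \left(M T M + T\right) = -6 + \left(T M^{2} + T\right) = -6 + \left(T + T M^{2}\right) = -6 + T + T M^{2}$)
$l{\left(-29,r{\left(4,8 \right)} \right)} 6 = \left(-6 - 29 - 29 \left(-6 - 8\right)^{2}\right) 6 = \left(-6 - 29 - 29 \left(-14\right)^{2}\right) 6 = \left(-6 - 29 - 5684\right) 6 = \left(-5719\right) 6 = -34314$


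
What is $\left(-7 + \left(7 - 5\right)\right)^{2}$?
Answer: $25$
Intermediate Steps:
$\left(-7 + \left(7 - 5\right)\right)^{2} = \left(-7 + 2\right)^{2} = \left(-5\right)^{2} = 25$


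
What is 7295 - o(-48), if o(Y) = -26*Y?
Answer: 6047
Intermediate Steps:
7295 - o(-48) = 7295 - (-26)*(-48) = 7295 - 1*1248 = 7295 - 1248 = 6047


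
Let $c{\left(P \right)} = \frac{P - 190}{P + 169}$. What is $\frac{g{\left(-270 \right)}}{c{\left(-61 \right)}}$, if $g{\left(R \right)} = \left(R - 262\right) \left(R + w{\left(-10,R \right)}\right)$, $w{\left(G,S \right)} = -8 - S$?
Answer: $- \frac{459648}{251} \approx -1831.3$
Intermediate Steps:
$c{\left(P \right)} = \frac{-190 + P}{169 + P}$
$g{\left(R \right)} = 2096 - 8 R$ ($g{\left(R \right)} = \left(R - 262\right) \left(R - \left(8 + R\right)\right) = \left(-262 + R\right) \left(-8\right) = 2096 - 8 R$)
$\frac{g{\left(-270 \right)}}{c{\left(-61 \right)}} = \frac{2096 - -2160}{\frac{1}{169 - 61} \left(-190 - 61\right)} = \frac{2096 + 2160}{\frac{1}{108} \left(-251\right)} = \frac{4256}{\frac{1}{108} \left(-251\right)} = \frac{4256}{- \frac{251}{108}} = 4256 \left(- \frac{108}{251}\right) = - \frac{459648}{251}$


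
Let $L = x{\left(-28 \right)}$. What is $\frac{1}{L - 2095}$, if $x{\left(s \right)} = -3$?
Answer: $- \frac{1}{2098} \approx -0.00047664$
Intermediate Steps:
$L = -3$
$\frac{1}{L - 2095} = \frac{1}{-3 - 2095} = \frac{1}{-2098} = - \frac{1}{2098}$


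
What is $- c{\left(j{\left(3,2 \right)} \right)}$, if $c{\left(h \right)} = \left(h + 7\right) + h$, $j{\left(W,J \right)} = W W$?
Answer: $-25$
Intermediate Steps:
$j{\left(W,J \right)} = W^{2}$
$c{\left(h \right)} = 7 + 2 h$ ($c{\left(h \right)} = \left(7 + h\right) + h = 7 + 2 h$)
$- c{\left(j{\left(3,2 \right)} \right)} = - (7 + 2 \cdot 3^{2}) = - (7 + 2 \cdot 9) = - (7 + 18) = \left(-1\right) 25 = -25$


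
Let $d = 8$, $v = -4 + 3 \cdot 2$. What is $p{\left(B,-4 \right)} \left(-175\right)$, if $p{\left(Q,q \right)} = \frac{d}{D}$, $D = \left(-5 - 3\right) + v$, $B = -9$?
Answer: $\frac{700}{3} \approx 233.33$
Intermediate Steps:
$v = 2$ ($v = -4 + 6 = 2$)
$D = -6$ ($D = \left(-5 - 3\right) + 2 = -8 + 2 = -6$)
$p{\left(Q,q \right)} = - \frac{4}{3}$ ($p{\left(Q,q \right)} = \frac{8}{-6} = 8 \left(- \frac{1}{6}\right) = - \frac{4}{3}$)
$p{\left(B,-4 \right)} \left(-175\right) = \left(- \frac{4}{3}\right) \left(-175\right) = \frac{700}{3}$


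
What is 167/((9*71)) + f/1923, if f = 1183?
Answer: 359026/409599 ≈ 0.87653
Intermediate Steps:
167/((9*71)) + f/1923 = 167/((9*71)) + 1183/1923 = 167/639 + 1183*(1/1923) = 167*(1/639) + 1183/1923 = 167/639 + 1183/1923 = 359026/409599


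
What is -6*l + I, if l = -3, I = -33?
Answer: -15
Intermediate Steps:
-6*l + I = -6*(-3) - 33 = 18 - 33 = -15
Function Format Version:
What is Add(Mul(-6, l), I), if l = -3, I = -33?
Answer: -15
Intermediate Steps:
Add(Mul(-6, l), I) = Add(Mul(-6, -3), -33) = Add(18, -33) = -15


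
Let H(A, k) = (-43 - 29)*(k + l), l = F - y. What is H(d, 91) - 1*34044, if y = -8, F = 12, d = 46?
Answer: -42036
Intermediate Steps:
l = 20 (l = 12 - 1*(-8) = 12 + 8 = 20)
H(A, k) = -1440 - 72*k (H(A, k) = (-43 - 29)*(k + 20) = -72*(20 + k) = -1440 - 72*k)
H(d, 91) - 1*34044 = (-1440 - 72*91) - 1*34044 = (-1440 - 6552) - 34044 = -7992 - 34044 = -42036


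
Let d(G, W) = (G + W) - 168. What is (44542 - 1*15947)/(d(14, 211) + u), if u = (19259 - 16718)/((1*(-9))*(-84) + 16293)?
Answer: 162505385/324778 ≈ 500.36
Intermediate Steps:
d(G, W) = -168 + G + W
u = 847/5683 (u = 2541/(-9*(-84) + 16293) = 2541/(756 + 16293) = 2541/17049 = 2541*(1/17049) = 847/5683 ≈ 0.14904)
(44542 - 1*15947)/(d(14, 211) + u) = (44542 - 1*15947)/((-168 + 14 + 211) + 847/5683) = (44542 - 15947)/(57 + 847/5683) = 28595/(324778/5683) = 28595*(5683/324778) = 162505385/324778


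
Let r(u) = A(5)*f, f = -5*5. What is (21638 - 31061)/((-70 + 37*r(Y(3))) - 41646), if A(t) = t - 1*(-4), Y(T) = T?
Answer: 9423/50041 ≈ 0.18831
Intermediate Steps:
A(t) = 4 + t (A(t) = t + 4 = 4 + t)
f = -25
r(u) = -225 (r(u) = (4 + 5)*(-25) = 9*(-25) = -225)
(21638 - 31061)/((-70 + 37*r(Y(3))) - 41646) = (21638 - 31061)/((-70 + 37*(-225)) - 41646) = -9423/((-70 - 8325) - 41646) = -9423/(-8395 - 41646) = -9423/(-50041) = -9423*(-1/50041) = 9423/50041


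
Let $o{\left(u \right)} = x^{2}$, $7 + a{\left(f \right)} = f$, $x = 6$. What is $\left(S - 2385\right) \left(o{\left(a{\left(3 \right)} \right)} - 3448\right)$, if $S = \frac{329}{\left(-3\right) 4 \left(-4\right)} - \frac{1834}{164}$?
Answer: $\frac{4010975747}{492} \approx 8.1524 \cdot 10^{6}$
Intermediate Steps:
$a{\left(f \right)} = -7 + f$
$o{\left(u \right)} = 36$ ($o{\left(u \right)} = 6^{2} = 36$)
$S = - \frac{8519}{1968}$ ($S = \frac{329}{\left(-12\right) \left(-4\right)} - \frac{917}{82} = \frac{329}{48} - \frac{917}{82} = - \frac{8519}{1968} \approx -4.3288$)
$\left(S - 2385\right) \left(o{\left(a{\left(3 \right)} \right)} - 3448\right) = \left(- \frac{8519}{1968} - 2385\right) \left(36 - 3448\right) = \left(- \frac{4702199}{1968}\right) \left(-3412\right) = \frac{4010975747}{492}$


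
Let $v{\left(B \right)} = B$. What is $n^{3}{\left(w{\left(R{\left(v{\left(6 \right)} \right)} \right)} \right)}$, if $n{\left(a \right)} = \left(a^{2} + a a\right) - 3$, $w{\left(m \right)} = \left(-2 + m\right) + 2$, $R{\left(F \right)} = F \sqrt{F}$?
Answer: $78953589$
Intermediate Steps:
$R{\left(F \right)} = F^{\frac{3}{2}}$
$w{\left(m \right)} = m$
$n{\left(a \right)} = -3 + 2 a^{2}$ ($n{\left(a \right)} = \left(a^{2} + a^{2}\right) - 3 = 2 a^{2} - 3 = -3 + 2 a^{2}$)
$n^{3}{\left(w{\left(R{\left(v{\left(6 \right)} \right)} \right)} \right)} = \left(-3 + 2 \left(6^{\frac{3}{2}}\right)^{2}\right)^{3} = \left(-3 + 2 \left(6 \sqrt{6}\right)^{2}\right)^{3} = \left(-3 + 2 \cdot 216\right)^{3} = \left(-3 + 432\right)^{3} = 429^{3} = 78953589$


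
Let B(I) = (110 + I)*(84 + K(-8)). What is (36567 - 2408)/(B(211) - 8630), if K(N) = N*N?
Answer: 34159/38878 ≈ 0.87862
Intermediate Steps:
K(N) = N²
B(I) = 16280 + 148*I (B(I) = (110 + I)*(84 + (-8)²) = (110 + I)*(84 + 64) = (110 + I)*148 = 16280 + 148*I)
(36567 - 2408)/(B(211) - 8630) = (36567 - 2408)/((16280 + 148*211) - 8630) = 34159/((16280 + 31228) - 8630) = 34159/(47508 - 8630) = 34159/38878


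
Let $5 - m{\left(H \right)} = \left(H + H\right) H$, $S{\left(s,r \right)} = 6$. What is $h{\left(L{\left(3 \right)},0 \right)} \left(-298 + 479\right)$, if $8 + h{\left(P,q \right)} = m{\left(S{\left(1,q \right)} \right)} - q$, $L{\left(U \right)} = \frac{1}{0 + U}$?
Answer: $-13575$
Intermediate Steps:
$L{\left(U \right)} = \frac{1}{U}$
$m{\left(H \right)} = 5 - 2 H^{2}$ ($m{\left(H \right)} = 5 - \left(H + H\right) H = 5 - 2 H H = 5 - 2 H^{2}$)
$h{\left(P,q \right)} = -75 - q$ ($h{\left(P,q \right)} = -8 - \left(-5 + 72 + q\right) = -8 - \left(67 + q\right) = -75 - q$)
$h{\left(L{\left(3 \right)},0 \right)} \left(-298 + 479\right) = \left(-75 - 0\right) \left(-298 + 479\right) = \left(-75 + 0\right) 181 = \left(-75\right) 181 = -13575$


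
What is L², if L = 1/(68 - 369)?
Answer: 1/90601 ≈ 1.1037e-5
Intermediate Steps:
L = -1/301 (L = 1/(-301) = -1/301 ≈ -0.0033223)
L² = (-1/301)² = 1/90601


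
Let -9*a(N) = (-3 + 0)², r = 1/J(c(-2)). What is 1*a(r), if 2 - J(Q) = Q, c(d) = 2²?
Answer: -1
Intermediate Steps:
c(d) = 4
J(Q) = 2 - Q
r = -½ (r = 1/(2 - 1*4) = 1/(2 - 4) = 1/(-2) = -½ ≈ -0.50000)
a(N) = -1 (a(N) = -(-3 + 0)²/9 = -⅑*(-3)² = -⅑*9 = -1)
1*a(r) = 1*(-1) = -1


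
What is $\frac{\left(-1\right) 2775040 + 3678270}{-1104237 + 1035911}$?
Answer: $- \frac{451615}{34163} \approx -13.219$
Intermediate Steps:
$\frac{\left(-1\right) 2775040 + 3678270}{-1104237 + 1035911} = \frac{-2775040 + 3678270}{-68326} = 903230 \left(- \frac{1}{68326}\right) = - \frac{451615}{34163}$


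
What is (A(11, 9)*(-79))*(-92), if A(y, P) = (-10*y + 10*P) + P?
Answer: -79948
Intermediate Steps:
A(y, P) = -10*y + 11*P
(A(11, 9)*(-79))*(-92) = ((-10*11 + 11*9)*(-79))*(-92) = ((-110 + 99)*(-79))*(-92) = -11*(-79)*(-92) = 869*(-92) = -79948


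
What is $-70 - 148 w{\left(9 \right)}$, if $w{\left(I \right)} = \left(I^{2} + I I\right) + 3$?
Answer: $-24490$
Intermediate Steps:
$w{\left(I \right)} = 3 + 2 I^{2}$ ($w{\left(I \right)} = \left(I^{2} + I^{2}\right) + 3 = 2 I^{2} + 3 = 3 + 2 I^{2}$)
$-70 - 148 w{\left(9 \right)} = -70 - 148 \left(3 + 2 \cdot 9^{2}\right) = -70 - 148 \left(3 + 2 \cdot 81\right) = -70 - 148 \left(3 + 162\right) = -70 - 24420 = -24490$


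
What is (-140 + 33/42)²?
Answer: 3798601/196 ≈ 19381.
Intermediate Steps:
(-140 + 33/42)² = (-140 + 33*(1/42))² = (-140 + 11/14)² = (-1949/14)² = 3798601/196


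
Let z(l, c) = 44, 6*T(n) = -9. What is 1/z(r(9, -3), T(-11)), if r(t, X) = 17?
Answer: 1/44 ≈ 0.022727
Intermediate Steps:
T(n) = -3/2 (T(n) = (⅙)*(-9) = -3/2)
1/z(r(9, -3), T(-11)) = 1/44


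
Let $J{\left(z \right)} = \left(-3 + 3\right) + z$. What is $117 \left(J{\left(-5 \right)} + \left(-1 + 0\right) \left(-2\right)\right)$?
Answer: $-351$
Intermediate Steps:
$J{\left(z \right)} = z$ ($J{\left(z \right)} = 0 + z = z$)
$117 \left(J{\left(-5 \right)} + \left(-1 + 0\right) \left(-2\right)\right) = 117 \left(-5 + \left(-1 + 0\right) \left(-2\right)\right) = 117 \left(-5 - -2\right) = 117 \left(-5 + 2\right) = 117 \left(-3\right) = -351$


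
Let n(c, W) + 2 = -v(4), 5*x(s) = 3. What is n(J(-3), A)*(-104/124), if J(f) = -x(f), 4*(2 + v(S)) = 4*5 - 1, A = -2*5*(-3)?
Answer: 247/62 ≈ 3.9839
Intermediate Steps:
A = 30 (A = -10*(-3) = 30)
v(S) = 11/4 (v(S) = -2 + (4*5 - 1)/4 = -2 + (20 - 1)/4 = -2 + (1/4)*19 = -2 + 19/4 = 11/4)
x(s) = 3/5 (x(s) = (1/5)*3 = 3/5)
J(f) = -3/5 (J(f) = -1*3/5 = -3/5)
n(c, W) = -19/4 (n(c, W) = -2 - 1*11/4 = -2 - 11/4 = -19/4)
n(J(-3), A)*(-104/124) = -(-494)/124 = -19/4*(-26/31) = 247/62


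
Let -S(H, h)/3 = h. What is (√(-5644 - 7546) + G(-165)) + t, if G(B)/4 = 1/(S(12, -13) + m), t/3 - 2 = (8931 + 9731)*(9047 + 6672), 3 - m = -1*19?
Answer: 53682680344/61 + I*√13190 ≈ 8.8004e+8 + 114.85*I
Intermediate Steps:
S(H, h) = -3*h
m = 22 (m = 3 - (-1)*19 = 3 - 1*(-19) = 3 + 19 = 22)
t = 880043940 (t = 6 + 3*((8931 + 9731)*(9047 + 6672)) = 6 + 3*(18662*15719) = 6 + 3*293347978 = 6 + 880043934 = 880043940)
G(B) = 4/61 (G(B) = 4/(-3*(-13) + 22) = 4/(39 + 22) = 4/61)
(√(-5644 - 7546) + G(-165)) + t = (√(-5644 - 7546) + 4/61) + 880043940 = (√(-13190) + 4/61) + 880043940 = (I*√13190 + 4/61) + 880043940 = (4/61 + I*√13190) + 880043940 = 53682680344/61 + I*√13190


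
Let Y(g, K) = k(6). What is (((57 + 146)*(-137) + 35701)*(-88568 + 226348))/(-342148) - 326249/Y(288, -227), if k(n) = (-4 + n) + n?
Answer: -30080529113/684296 ≈ -43958.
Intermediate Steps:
k(n) = -4 + 2*n
Y(g, K) = 8 (Y(g, K) = -4 + 2*6 = -4 + 12 = 8)
(((57 + 146)*(-137) + 35701)*(-88568 + 226348))/(-342148) - 326249/Y(288, -227) = (((57 + 146)*(-137) + 35701)*(-88568 + 226348))/(-342148) - 326249/8 = ((203*(-137) + 35701)*137780)*(-1/342148) - 326249*1/8 = ((-27811 + 35701)*137780)*(-1/342148) - 326249/8 = (7890*137780)*(-1/342148) - 326249/8 = 1087084200*(-1/342148) - 326249/8 = -271771050/85537 - 326249/8 = -30080529113/684296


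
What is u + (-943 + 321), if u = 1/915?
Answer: -569129/915 ≈ -622.00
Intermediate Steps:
u = 1/915 ≈ 0.0010929
u + (-943 + 321) = 1/915 + (-943 + 321) = 1/915 - 622 = -569129/915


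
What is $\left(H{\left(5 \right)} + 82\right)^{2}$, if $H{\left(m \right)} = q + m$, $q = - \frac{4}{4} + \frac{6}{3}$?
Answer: $7744$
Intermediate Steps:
$q = 1$ ($q = \left(-4\right) \frac{1}{4} + 6 \cdot \frac{1}{3} = -1 + 2 = 1$)
$H{\left(m \right)} = 1 + m$
$\left(H{\left(5 \right)} + 82\right)^{2} = \left(\left(1 + 5\right) + 82\right)^{2} = \left(6 + 82\right)^{2} = 88^{2} = 7744$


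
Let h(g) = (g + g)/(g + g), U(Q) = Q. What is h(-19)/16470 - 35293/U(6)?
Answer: -48439642/8235 ≈ -5882.2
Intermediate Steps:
h(g) = 1 (h(g) = (2*g)/((2*g)) = (2*g)*(1/(2*g)) = 1)
h(-19)/16470 - 35293/U(6) = 1/16470 - 35293/6 = -48439642/8235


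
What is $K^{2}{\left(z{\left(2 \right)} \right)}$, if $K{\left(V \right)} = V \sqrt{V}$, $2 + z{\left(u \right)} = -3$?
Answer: $-125$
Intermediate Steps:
$z{\left(u \right)} = -5$ ($z{\left(u \right)} = -2 - 3 = -5$)
$K{\left(V \right)} = V^{\frac{3}{2}}$
$K^{2}{\left(z{\left(2 \right)} \right)} = \left(\left(-5\right)^{\frac{3}{2}}\right)^{2} = \left(- 5 i \sqrt{5}\right)^{2} = -125$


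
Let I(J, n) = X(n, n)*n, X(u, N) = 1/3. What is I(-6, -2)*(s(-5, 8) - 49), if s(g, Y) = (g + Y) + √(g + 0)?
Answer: 92/3 - 2*I*√5/3 ≈ 30.667 - 1.4907*I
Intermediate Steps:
X(u, N) = ⅓
s(g, Y) = Y + g + √g (s(g, Y) = (Y + g) + √g = Y + g + √g)
I(J, n) = n/3
I(-6, -2)*(s(-5, 8) - 49) = ((⅓)*(-2))*((8 - 5 + √(-5)) - 49) = -2*((8 - 5 + I*√5) - 49)/3 = -2*((3 + I*√5) - 49)/3 = -2*(-46 + I*√5)/3 = 92/3 - 2*I*√5/3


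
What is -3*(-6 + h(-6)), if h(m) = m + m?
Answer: 54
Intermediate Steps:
h(m) = 2*m
-3*(-6 + h(-6)) = -3*(-6 + 2*(-6)) = -3*(-6 - 12) = -3*(-18) = 54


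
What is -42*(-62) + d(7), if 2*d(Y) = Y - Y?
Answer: 2604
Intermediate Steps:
d(Y) = 0 (d(Y) = (Y - Y)/2 = (½)*0 = 0)
-42*(-62) + d(7) = -42*(-62) + 0 = 2604 + 0 = 2604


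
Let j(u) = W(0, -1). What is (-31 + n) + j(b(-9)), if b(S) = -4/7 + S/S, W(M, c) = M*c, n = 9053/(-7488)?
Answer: -241181/7488 ≈ -32.209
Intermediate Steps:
n = -9053/7488 (n = 9053*(-1/7488) = -9053/7488 ≈ -1.2090)
b(S) = 3/7 (b(S) = -4*1/7 + 1 = -4/7 + 1 = 3/7)
j(u) = 0 (j(u) = 0*(-1) = 0)
(-31 + n) + j(b(-9)) = (-31 - 9053/7488) + 0 = -241181/7488 + 0 = -241181/7488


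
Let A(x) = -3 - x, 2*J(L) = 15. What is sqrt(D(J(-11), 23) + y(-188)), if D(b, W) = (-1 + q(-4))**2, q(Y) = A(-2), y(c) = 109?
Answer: sqrt(113) ≈ 10.630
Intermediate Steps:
J(L) = 15/2 (J(L) = (1/2)*15 = 15/2)
q(Y) = -1 (q(Y) = -3 - 1*(-2) = -3 + 2 = -1)
D(b, W) = 4 (D(b, W) = (-1 - 1)**2 = (-2)**2 = 4)
sqrt(D(J(-11), 23) + y(-188)) = sqrt(4 + 109) = sqrt(113)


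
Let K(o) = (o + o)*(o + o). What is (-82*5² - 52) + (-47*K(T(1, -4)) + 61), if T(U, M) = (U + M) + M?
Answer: -11253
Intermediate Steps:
T(U, M) = U + 2*M (T(U, M) = (M + U) + M = U + 2*M)
K(o) = 4*o² (K(o) = (2*o)*(2*o) = 4*o²)
(-82*5² - 52) + (-47*K(T(1, -4)) + 61) = (-82*5² - 52) + (-188*(1 + 2*(-4))² + 61) = (-82*25 - 52) + (-188*(1 - 8)² + 61) = (-2050 - 52) + (-188*(-7)² + 61) = -2102 + (-188*49 + 61) = -2102 + (-47*196 + 61) = -2102 + (-9212 + 61) = -2102 - 9151 = -11253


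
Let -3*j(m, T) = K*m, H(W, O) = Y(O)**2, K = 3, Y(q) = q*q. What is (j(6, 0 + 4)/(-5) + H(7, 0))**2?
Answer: 36/25 ≈ 1.4400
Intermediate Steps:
Y(q) = q**2
H(W, O) = O**4 (H(W, O) = (O**2)**2 = O**4)
j(m, T) = -m
(j(6, 0 + 4)/(-5) + H(7, 0))**2 = (-1*6/(-5) + 0**4)**2 = (-6*(-1/5) + 0)**2 = (6/5 + 0)**2 = (6/5)**2 = 36/25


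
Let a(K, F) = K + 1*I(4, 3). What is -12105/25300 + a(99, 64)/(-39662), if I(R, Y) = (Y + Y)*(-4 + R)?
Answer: -48261321/100344860 ≈ -0.48095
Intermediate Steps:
I(R, Y) = 2*Y*(-4 + R) (I(R, Y) = (2*Y)*(-4 + R) = 2*Y*(-4 + R))
a(K, F) = K (a(K, F) = K + 1*(2*3*(-4 + 4)) = K + 1*(2*3*0) = K + 1*0 = K + 0 = K)
-12105/25300 + a(99, 64)/(-39662) = -12105/25300 + 99/(-39662) = -12105*1/25300 + 99*(-1/39662) = -2421/5060 - 99/39662 = -48261321/100344860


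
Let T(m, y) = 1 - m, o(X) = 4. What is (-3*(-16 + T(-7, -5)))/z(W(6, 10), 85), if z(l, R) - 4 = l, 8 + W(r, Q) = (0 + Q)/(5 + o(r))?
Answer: -108/13 ≈ -8.3077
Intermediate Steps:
W(r, Q) = -8 + Q/9 (W(r, Q) = -8 + (0 + Q)/(5 + 4) = -8 + Q/9)
z(l, R) = 4 + l
(-3*(-16 + T(-7, -5)))/z(W(6, 10), 85) = (-3*(-16 + (1 - 1*(-7))))/(4 + (-8 + (⅑)*10)) = (-3*(-16 + (1 + 7)))/(4 + (-8 + 10/9)) = (-3*(-16 + 8))/(4 - 62/9) = (-3*(-8))/(-26/9) = 24*(-9/26) = -108/13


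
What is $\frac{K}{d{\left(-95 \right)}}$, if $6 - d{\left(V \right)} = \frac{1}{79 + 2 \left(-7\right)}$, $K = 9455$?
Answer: $\frac{614575}{389} \approx 1579.9$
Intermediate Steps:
$d{\left(V \right)} = \frac{389}{65}$ ($d{\left(V \right)} = 6 - \frac{1}{79 + 2 \left(-7\right)} = 6 - \frac{1}{79 - 14} = 6 - \frac{1}{65} = \frac{389}{65}$)
$\frac{K}{d{\left(-95 \right)}} = \frac{9455}{\frac{389}{65}} = 9455 \cdot \frac{65}{389} = \frac{614575}{389}$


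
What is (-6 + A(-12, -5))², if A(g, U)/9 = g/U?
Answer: 6084/25 ≈ 243.36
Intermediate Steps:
A(g, U) = 9*g/U (A(g, U) = 9*(g/U) = 9*g/U)
(-6 + A(-12, -5))² = (-6 + 9*(-12)/(-5))² = (-6 + 9*(-12)*(-⅕))² = (-6 + 108/5)² = (78/5)² = 6084/25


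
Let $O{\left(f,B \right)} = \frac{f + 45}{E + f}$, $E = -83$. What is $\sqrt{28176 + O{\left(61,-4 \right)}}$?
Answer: $\frac{\sqrt{3408713}}{11} \approx 167.84$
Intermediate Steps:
$O{\left(f,B \right)} = \frac{45 + f}{-83 + f}$ ($O{\left(f,B \right)} = \frac{f + 45}{-83 + f} = \frac{45 + f}{-83 + f}$)
$\sqrt{28176 + O{\left(61,-4 \right)}} = \sqrt{28176 + \frac{45 + 61}{-83 + 61}} = \sqrt{28176 + \frac{1}{-22} \cdot 106} = \sqrt{28176 - \frac{53}{11}} = \sqrt{\frac{309883}{11}} = \frac{\sqrt{3408713}}{11}$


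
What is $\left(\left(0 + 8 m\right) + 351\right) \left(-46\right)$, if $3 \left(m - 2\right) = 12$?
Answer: $-18354$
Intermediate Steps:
$m = 6$ ($m = 2 + \frac{1}{3} \cdot 12 = 2 + 4 = 6$)
$\left(\left(0 + 8 m\right) + 351\right) \left(-46\right) = \left(\left(0 + 8 \cdot 6\right) + 351\right) \left(-46\right) = \left(\left(0 + 48\right) + 351\right) \left(-46\right) = \left(48 + 351\right) \left(-46\right) = 399 \left(-46\right) = -18354$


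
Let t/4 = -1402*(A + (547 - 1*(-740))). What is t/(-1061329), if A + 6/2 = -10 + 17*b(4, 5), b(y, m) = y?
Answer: 7525936/1061329 ≈ 7.0910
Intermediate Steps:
A = 55 (A = -3 + (-10 + 17*4) = -3 + (-10 + 68) = -3 + 58 = 55)
t = -7525936 (t = 4*(-1402*(55 + (547 - 1*(-740)))) = 4*(-1402*(55 + (547 + 740))) = 4*(-1402*(55 + 1287)) = 4*(-1402*1342) = 4*(-1881484) = -7525936)
t/(-1061329) = -7525936/(-1061329) = -7525936*(-1/1061329) = 7525936/1061329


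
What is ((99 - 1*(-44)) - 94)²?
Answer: 2401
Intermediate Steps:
((99 - 1*(-44)) - 94)² = ((99 + 44) - 94)² = (143 - 94)² = 49² = 2401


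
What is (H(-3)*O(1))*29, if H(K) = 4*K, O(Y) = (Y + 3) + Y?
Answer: -1740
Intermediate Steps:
O(Y) = 3 + 2*Y (O(Y) = (3 + Y) + Y = 3 + 2*Y)
(H(-3)*O(1))*29 = ((4*(-3))*(3 + 2*1))*29 = -12*(3 + 2)*29 = -12*5*29 = -60*29 = -1740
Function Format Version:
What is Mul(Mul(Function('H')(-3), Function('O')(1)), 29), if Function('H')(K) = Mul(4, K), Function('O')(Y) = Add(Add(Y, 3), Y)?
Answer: -1740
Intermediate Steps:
Function('O')(Y) = Add(3, Mul(2, Y)) (Function('O')(Y) = Add(Add(3, Y), Y) = Add(3, Mul(2, Y)))
Mul(Mul(Function('H')(-3), Function('O')(1)), 29) = Mul(Mul(Mul(4, -3), Add(3, Mul(2, 1))), 29) = Mul(Mul(-12, Add(3, 2)), 29) = Mul(Mul(-12, 5), 29) = Mul(-60, 29) = -1740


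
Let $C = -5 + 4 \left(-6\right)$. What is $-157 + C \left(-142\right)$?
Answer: $3961$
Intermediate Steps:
$C = -29$ ($C = -5 - 24 = -29$)
$-157 + C \left(-142\right) = -157 - -4118 = -157 + 4118 = 3961$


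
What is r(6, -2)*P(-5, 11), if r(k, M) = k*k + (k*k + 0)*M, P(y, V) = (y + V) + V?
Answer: -612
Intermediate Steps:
P(y, V) = y + 2*V (P(y, V) = (V + y) + V = y + 2*V)
r(k, M) = k**2 + M*k**2 (r(k, M) = k**2 + (k**2 + 0)*M = k**2 + k**2*M = k**2 + M*k**2)
r(6, -2)*P(-5, 11) = (6**2*(1 - 2))*(-5 + 2*11) = (36*(-1))*(-5 + 22) = -36*17 = -612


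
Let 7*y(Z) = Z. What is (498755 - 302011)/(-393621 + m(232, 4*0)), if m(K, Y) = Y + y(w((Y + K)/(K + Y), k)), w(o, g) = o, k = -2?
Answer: -688604/1377673 ≈ -0.49983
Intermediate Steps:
y(Z) = Z/7
m(K, Y) = ⅐ + Y (m(K, Y) = Y + ((Y + K)/(K + Y))/7 = Y + ((K + Y)/(K + Y))/7 = Y + (⅐)*1 = Y + ⅐ = ⅐ + Y)
(498755 - 302011)/(-393621 + m(232, 4*0)) = (498755 - 302011)/(-393621 + (⅐ + 4*0)) = 196744/(-393621 + (⅐ + 0)) = 196744/(-393621 + ⅐) = 196744/(-2755346/7) = 196744*(-7/2755346) = -688604/1377673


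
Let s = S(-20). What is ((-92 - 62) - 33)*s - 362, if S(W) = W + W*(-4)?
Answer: -11582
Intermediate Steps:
S(W) = -3*W (S(W) = W - 4*W = -3*W)
s = 60 (s = -3*(-20) = 60)
((-92 - 62) - 33)*s - 362 = ((-92 - 62) - 33)*60 - 362 = (-154 - 33)*60 - 362 = -187*60 - 362 = -11220 - 362 = -11582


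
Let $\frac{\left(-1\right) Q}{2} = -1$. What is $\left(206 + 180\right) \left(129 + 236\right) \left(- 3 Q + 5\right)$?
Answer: $-140890$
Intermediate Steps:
$Q = 2$ ($Q = \left(-2\right) \left(-1\right) = 2$)
$\left(206 + 180\right) \left(129 + 236\right) \left(- 3 Q + 5\right) = \left(206 + 180\right) \left(129 + 236\right) \left(\left(-3\right) 2 + 5\right) = 386 \cdot 365 \left(-6 + 5\right) = 140890 \left(-1\right) = -140890$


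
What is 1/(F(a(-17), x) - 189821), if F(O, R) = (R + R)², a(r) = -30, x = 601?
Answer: 1/1254983 ≈ 7.9682e-7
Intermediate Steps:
F(O, R) = 4*R² (F(O, R) = (2*R)² = 4*R²)
1/(F(a(-17), x) - 189821) = 1/(4*601² - 189821) = 1/(4*361201 - 189821) = 1/(1444804 - 189821) = 1/1254983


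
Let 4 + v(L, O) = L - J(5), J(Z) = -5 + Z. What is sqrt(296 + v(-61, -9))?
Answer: sqrt(231) ≈ 15.199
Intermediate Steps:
v(L, O) = -4 + L (v(L, O) = -4 + (L - (-5 + 5)) = -4 + (L - 1*0) = -4 + (L + 0) = -4 + L)
sqrt(296 + v(-61, -9)) = sqrt(296 + (-4 - 61)) = sqrt(296 - 65) = sqrt(231)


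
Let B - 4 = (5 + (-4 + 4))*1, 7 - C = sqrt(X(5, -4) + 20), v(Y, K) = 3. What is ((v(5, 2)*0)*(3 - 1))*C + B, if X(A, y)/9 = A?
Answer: 9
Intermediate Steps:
X(A, y) = 9*A
C = 7 - sqrt(65) (C = 7 - sqrt(9*5 + 20) = 7 - sqrt(45 + 20) = 7 - sqrt(65) ≈ -1.0623)
B = 9 (B = 4 + (5 + (-4 + 4))*1 = 4 + (5 + 0)*1 = 4 + 5*1 = 4 + 5 = 9)
((v(5, 2)*0)*(3 - 1))*C + B = ((3*0)*(3 - 1))*(7 - sqrt(65)) + 9 = (0*2)*(7 - sqrt(65)) + 9 = 0*(7 - sqrt(65)) + 9 = 0 + 9 = 9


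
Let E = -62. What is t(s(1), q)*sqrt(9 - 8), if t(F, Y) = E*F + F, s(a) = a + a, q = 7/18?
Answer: -122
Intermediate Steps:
q = 7/18 (q = 7*(1/18) = 7/18 ≈ 0.38889)
s(a) = 2*a
t(F, Y) = -61*F (t(F, Y) = -62*F + F = -61*F)
t(s(1), q)*sqrt(9 - 8) = (-122)*sqrt(9 - 8) = (-61*2)*sqrt(1) = -122*1 = -122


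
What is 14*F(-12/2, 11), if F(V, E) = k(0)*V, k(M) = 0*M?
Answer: 0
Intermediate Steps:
k(M) = 0
F(V, E) = 0 (F(V, E) = 0*V = 0)
14*F(-12/2, 11) = 14*0 = 0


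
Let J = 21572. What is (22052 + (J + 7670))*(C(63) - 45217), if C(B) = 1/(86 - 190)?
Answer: -120606787143/52 ≈ -2.3194e+9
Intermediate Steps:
C(B) = -1/104 (C(B) = 1/(-104) = -1/104)
(22052 + (J + 7670))*(C(63) - 45217) = (22052 + (21572 + 7670))*(-1/104 - 45217) = (22052 + 29242)*(-4702569/104) = 51294*(-4702569/104) = -120606787143/52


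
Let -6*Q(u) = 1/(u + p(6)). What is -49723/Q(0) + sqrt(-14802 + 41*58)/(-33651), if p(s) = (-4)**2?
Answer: 4773408 - 2*I*sqrt(3106)/33651 ≈ 4.7734e+6 - 0.0033123*I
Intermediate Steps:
p(s) = 16
Q(u) = -1/(6*(16 + u)) (Q(u) = -1/(6*(u + 16)) = -1/(6*(16 + u)))
-49723/Q(0) + sqrt(-14802 + 41*58)/(-33651) = -49723/((-1/(96 + 6*0))) + sqrt(-14802 + 41*58)/(-33651) = -49723/((-1/(96 + 0))) + sqrt(-14802 + 2378)*(-1/33651) = -49723/((-1/96)) + sqrt(-12424)*(-1/33651) = -49723/((-1*1/96)) + (2*I*sqrt(3106))*(-1/33651) = -49723/(-1/96) - 2*I*sqrt(3106)/33651 = -49723*(-96) - 2*I*sqrt(3106)/33651 = 4773408 - 2*I*sqrt(3106)/33651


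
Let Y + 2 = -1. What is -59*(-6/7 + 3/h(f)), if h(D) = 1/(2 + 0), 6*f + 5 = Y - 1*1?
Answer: -2124/7 ≈ -303.43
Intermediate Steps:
Y = -3 (Y = -2 - 1 = -3)
f = -3/2 (f = -⅚ + (-3 - 1*1)/6 = -⅚ + (-3 - 1)/6 = -⅚ + (⅙)*(-4) = -⅚ - ⅔ = -3/2 ≈ -1.5000)
h(D) = ½ (h(D) = 1/2 = ½)
-59*(-6/7 + 3/h(f)) = -59*(-6/7 + 3/(½)) = -59*(-6*⅐ + 3*2) = -59*(-6/7 + 6) = -59*36/7 = -2124/7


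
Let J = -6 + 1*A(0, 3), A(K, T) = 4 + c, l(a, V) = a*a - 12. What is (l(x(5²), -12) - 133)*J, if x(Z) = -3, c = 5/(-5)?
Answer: 408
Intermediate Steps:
c = -1 (c = 5*(-⅕) = -1)
l(a, V) = -12 + a² (l(a, V) = a² - 12 = -12 + a²)
A(K, T) = 3 (A(K, T) = 4 - 1 = 3)
J = -3 (J = -6 + 1*3 = -6 + 3 = -3)
(l(x(5²), -12) - 133)*J = ((-12 + (-3)²) - 133)*(-3) = ((-12 + 9) - 133)*(-3) = (-3 - 133)*(-3) = -136*(-3) = 408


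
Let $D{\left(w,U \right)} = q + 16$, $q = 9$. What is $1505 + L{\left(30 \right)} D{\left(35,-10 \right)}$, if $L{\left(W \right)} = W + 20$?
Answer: $2755$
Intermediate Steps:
$L{\left(W \right)} = 20 + W$
$D{\left(w,U \right)} = 25$ ($D{\left(w,U \right)} = 9 + 16 = 25$)
$1505 + L{\left(30 \right)} D{\left(35,-10 \right)} = 1505 + \left(20 + 30\right) 25 = 1505 + 50 \cdot 25 = 1505 + 1250 = 2755$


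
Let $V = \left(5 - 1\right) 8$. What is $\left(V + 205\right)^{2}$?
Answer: $56169$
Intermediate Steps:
$V = 32$ ($V = \left(5 + \left(-4 + 3\right)\right) 8 = \left(5 - 1\right) 8 = 4 \cdot 8 = 32$)
$\left(V + 205\right)^{2} = \left(32 + 205\right)^{2} = 237^{2} = 56169$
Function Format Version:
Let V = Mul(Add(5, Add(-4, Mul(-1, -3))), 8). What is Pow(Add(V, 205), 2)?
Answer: 56169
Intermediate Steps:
V = 32 (V = Mul(Add(5, Add(-4, 3)), 8) = Mul(Add(5, -1), 8) = Mul(4, 8) = 32)
Pow(Add(V, 205), 2) = Pow(Add(32, 205), 2) = Pow(237, 2) = 56169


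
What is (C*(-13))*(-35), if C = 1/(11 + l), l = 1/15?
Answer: 6825/166 ≈ 41.114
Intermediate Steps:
l = 1/15 ≈ 0.066667
C = 15/166 (C = 1/(11 + 1/15) = 1/(166/15) = 15/166 ≈ 0.090361)
(C*(-13))*(-35) = ((15/166)*(-13))*(-35) = -195/166*(-35) = 6825/166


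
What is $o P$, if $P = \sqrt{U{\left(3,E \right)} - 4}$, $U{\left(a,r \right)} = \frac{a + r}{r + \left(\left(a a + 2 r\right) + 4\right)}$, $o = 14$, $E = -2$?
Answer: $6 i \sqrt{21} \approx 27.495 i$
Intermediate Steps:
$U{\left(a,r \right)} = \frac{a + r}{4 + a^{2} + 3 r}$ ($U{\left(a,r \right)} = \frac{a + r}{r + \left(\left(a^{2} + 2 r\right) + 4\right)} = \frac{a + r}{r + \left(4 + a^{2} + 2 r\right)} = \frac{a + r}{4 + a^{2} + 3 r}$)
$P = \frac{3 i \sqrt{21}}{7}$ ($P = \sqrt{\frac{3 - 2}{4 + 3^{2} + 3 \left(-2\right)} - 4} = \sqrt{\frac{1}{4 + 9 - 6} \cdot 1 - 4} = \sqrt{\frac{1}{7} \cdot 1 - 4} = \sqrt{\frac{1}{7} - 4} = \sqrt{- \frac{27}{7}} = \frac{3 i \sqrt{21}}{7} \approx 1.964 i$)
$o P = 14 \frac{3 i \sqrt{21}}{7} = 6 i \sqrt{21}$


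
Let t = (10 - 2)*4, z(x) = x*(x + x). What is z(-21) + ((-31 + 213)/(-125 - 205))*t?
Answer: 142618/165 ≈ 864.35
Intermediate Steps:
z(x) = 2*x² (z(x) = x*(2*x) = 2*x²)
t = 32 (t = 8*4 = 32)
z(-21) + ((-31 + 213)/(-125 - 205))*t = 2*(-21)² + ((-31 + 213)/(-125 - 205))*32 = 2*441 + (182/(-330))*32 = 882 + (182*(-1/330))*32 = 882 - 91/165*32 = 882 - 2912/165 = 142618/165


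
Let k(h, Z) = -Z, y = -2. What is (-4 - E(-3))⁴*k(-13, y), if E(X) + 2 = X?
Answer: 2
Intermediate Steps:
E(X) = -2 + X
(-4 - E(-3))⁴*k(-13, y) = (-4 - (-2 - 3))⁴*(-1*(-2)) = (-4 - 1*(-5))⁴*2 = (-4 + 5)⁴*2 = 1⁴*2 = 1*2 = 2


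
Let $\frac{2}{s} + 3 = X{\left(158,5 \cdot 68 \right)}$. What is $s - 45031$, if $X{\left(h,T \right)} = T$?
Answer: $- \frac{15175445}{337} \approx -45031.0$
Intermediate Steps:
$s = \frac{2}{337}$ ($s = \frac{2}{-3 + 5 \cdot 68} = \frac{2}{-3 + 340} = \frac{2}{337} \approx 0.0059347$)
$s - 45031 = \frac{2}{337} - 45031 = - \frac{15175445}{337}$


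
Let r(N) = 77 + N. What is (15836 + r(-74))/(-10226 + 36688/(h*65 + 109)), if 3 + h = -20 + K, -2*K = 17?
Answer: -61407803/39719578 ≈ -1.5460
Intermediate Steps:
K = -17/2 (K = -½*17 = -17/2 ≈ -8.5000)
h = -63/2 (h = -3 + (-20 - 17/2) = -3 - 57/2 = -63/2 ≈ -31.500)
(15836 + r(-74))/(-10226 + 36688/(h*65 + 109)) = (15836 + (77 - 74))/(-10226 + 36688/(-63/2*65 + 109)) = (15836 + 3)/(-10226 + 36688/(-4095/2 + 109)) = 15839/(-10226 + 36688/(-3877/2)) = 15839/(-10226 + 36688*(-2/3877)) = 15839/(-10226 - 73376/3877) = 15839/(-39719578/3877) = 15839*(-3877/39719578) = -61407803/39719578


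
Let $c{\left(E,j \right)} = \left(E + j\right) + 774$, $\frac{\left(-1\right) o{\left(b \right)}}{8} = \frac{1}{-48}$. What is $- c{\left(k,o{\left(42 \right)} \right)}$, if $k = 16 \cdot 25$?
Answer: $- \frac{7045}{6} \approx -1174.2$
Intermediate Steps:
$k = 400$
$o{\left(b \right)} = \frac{1}{6}$ ($o{\left(b \right)} = - \frac{8}{-48} = \left(-8\right) \left(- \frac{1}{48}\right) = \frac{1}{6}$)
$c{\left(E,j \right)} = 774 + E + j$
$- c{\left(k,o{\left(42 \right)} \right)} = - (774 + 400 + \frac{1}{6}) = \left(-1\right) \frac{7045}{6} = - \frac{7045}{6}$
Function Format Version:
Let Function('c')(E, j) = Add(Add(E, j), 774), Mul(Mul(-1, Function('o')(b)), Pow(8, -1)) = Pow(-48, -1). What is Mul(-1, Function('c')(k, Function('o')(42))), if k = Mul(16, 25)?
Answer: Rational(-7045, 6) ≈ -1174.2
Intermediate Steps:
k = 400
Function('o')(b) = Rational(1, 6) (Function('o')(b) = Mul(-8, Pow(-48, -1)) = Mul(-8, Rational(-1, 48)) = Rational(1, 6))
Function('c')(E, j) = Add(774, E, j)
Mul(-1, Function('c')(k, Function('o')(42))) = Mul(-1, Add(774, 400, Rational(1, 6))) = Mul(-1, Rational(7045, 6)) = Rational(-7045, 6)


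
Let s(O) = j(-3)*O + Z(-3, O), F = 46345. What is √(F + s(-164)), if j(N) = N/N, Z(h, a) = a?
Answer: 3*√5113 ≈ 214.52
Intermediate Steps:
j(N) = 1
s(O) = 2*O (s(O) = 1*O + O = O + O = 2*O)
√(F + s(-164)) = √(46345 + 2*(-164)) = √(46345 - 328) = √46017 = 3*√5113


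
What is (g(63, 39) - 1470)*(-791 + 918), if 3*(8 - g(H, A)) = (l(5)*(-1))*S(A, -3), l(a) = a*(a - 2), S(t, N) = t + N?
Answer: -162814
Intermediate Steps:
S(t, N) = N + t
l(a) = a*(-2 + a)
g(H, A) = -7 + 5*A (g(H, A) = 8 - (5*(-2 + 5))*(-1)*(-3 + A)/3 = 8 - (5*3)*(-1)*(-3 + A)/3 = 8 - 15*(-1)*(-3 + A)/3 = 8 - (-5)*(-3 + A) = 8 - (45 - 15*A)/3 = 8 + (-15 + 5*A) = -7 + 5*A)
(g(63, 39) - 1470)*(-791 + 918) = ((-7 + 5*39) - 1470)*(-791 + 918) = ((-7 + 195) - 1470)*127 = (188 - 1470)*127 = -1282*127 = -162814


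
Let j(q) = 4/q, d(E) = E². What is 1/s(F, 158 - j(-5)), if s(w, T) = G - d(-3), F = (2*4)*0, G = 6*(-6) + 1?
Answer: -1/44 ≈ -0.022727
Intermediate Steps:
G = -35 (G = -36 + 1 = -35)
F = 0 (F = 8*0 = 0)
s(w, T) = -44 (s(w, T) = -35 - 1*(-3)² = -35 - 1*9 = -35 - 9 = -44)
1/s(F, 158 - j(-5)) = 1/(-44) = -1/44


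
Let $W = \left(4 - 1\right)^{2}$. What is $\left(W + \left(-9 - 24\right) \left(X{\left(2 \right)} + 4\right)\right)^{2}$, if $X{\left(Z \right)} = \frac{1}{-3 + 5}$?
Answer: $\frac{77841}{4} \approx 19460.0$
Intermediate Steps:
$X{\left(Z \right)} = \frac{1}{2}$
$W = 9$ ($W = 3^{2} = 9$)
$\left(W + \left(-9 - 24\right) \left(X{\left(2 \right)} + 4\right)\right)^{2} = \left(9 + \left(-9 - 24\right) \left(\frac{1}{2} + 4\right)\right)^{2} = \left(9 - \frac{297}{2}\right)^{2} = \left(- \frac{279}{2}\right)^{2} = \frac{77841}{4}$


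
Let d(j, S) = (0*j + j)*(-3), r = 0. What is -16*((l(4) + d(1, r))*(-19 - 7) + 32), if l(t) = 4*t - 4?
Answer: 3232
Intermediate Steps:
d(j, S) = -3*j (d(j, S) = (0 + j)*(-3) = j*(-3) = -3*j)
l(t) = -4 + 4*t
-16*((l(4) + d(1, r))*(-19 - 7) + 32) = -16*(((-4 + 4*4) - 3*1)*(-19 - 7) + 32) = -16*(((-4 + 16) - 3)*(-26) + 32) = -16*((12 - 3)*(-26) + 32) = -16*(9*(-26) + 32) = -16*(-234 + 32) = -16*(-202) = 3232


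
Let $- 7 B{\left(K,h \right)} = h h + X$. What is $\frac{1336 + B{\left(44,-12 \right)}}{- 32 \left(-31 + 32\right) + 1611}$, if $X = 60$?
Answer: $\frac{9148}{11053} \approx 0.82765$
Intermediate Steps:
$B{\left(K,h \right)} = - \frac{60}{7} - \frac{h^{2}}{7}$ ($B{\left(K,h \right)} = - \frac{h h + 60}{7} = - \frac{h^{2} + 60}{7} = - \frac{60 + h^{2}}{7} = - \frac{60}{7} - \frac{h^{2}}{7}$)
$\frac{1336 + B{\left(44,-12 \right)}}{- 32 \left(-31 + 32\right) + 1611} = \frac{1336 - \left(\frac{60}{7} + \frac{\left(-12\right)^{2}}{7}\right)}{- 32 \left(-31 + 32\right) + 1611} = \frac{1336 - \frac{204}{7}}{\left(-32\right) 1 + 1611} = \frac{1336 - \frac{204}{7}}{-32 + 1611} = \frac{1336 - \frac{204}{7}}{1579} = \frac{9148}{7} \cdot \frac{1}{1579} = \frac{9148}{11053}$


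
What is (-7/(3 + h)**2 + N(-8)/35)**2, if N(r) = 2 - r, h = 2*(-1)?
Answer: 2209/49 ≈ 45.082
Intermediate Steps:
h = -2
(-7/(3 + h)**2 + N(-8)/35)**2 = (-7/(3 - 2)**2 + (2 - 1*(-8))/35)**2 = (-7/(1**2) + (2 + 8)*(1/35))**2 = (-7/1 + 10*(1/35))**2 = (-7*1 + 2/7)**2 = (-7 + 2/7)**2 = (-47/7)**2 = 2209/49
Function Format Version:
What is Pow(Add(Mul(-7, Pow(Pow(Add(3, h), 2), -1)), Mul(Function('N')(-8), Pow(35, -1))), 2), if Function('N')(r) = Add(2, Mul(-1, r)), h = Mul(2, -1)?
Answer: Rational(2209, 49) ≈ 45.082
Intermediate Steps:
h = -2
Pow(Add(Mul(-7, Pow(Pow(Add(3, h), 2), -1)), Mul(Function('N')(-8), Pow(35, -1))), 2) = Pow(Add(Mul(-7, Pow(Pow(Add(3, -2), 2), -1)), Mul(Add(2, Mul(-1, -8)), Pow(35, -1))), 2) = Pow(Add(Mul(-7, Pow(Pow(1, 2), -1)), Mul(Add(2, 8), Rational(1, 35))), 2) = Pow(Add(Mul(-7, Pow(1, -1)), Mul(10, Rational(1, 35))), 2) = Pow(Add(Mul(-7, 1), Rational(2, 7)), 2) = Pow(Add(-7, Rational(2, 7)), 2) = Pow(Rational(-47, 7), 2) = Rational(2209, 49)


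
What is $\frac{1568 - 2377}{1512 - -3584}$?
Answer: $- \frac{809}{5096} \approx -0.15875$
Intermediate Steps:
$\frac{1568 - 2377}{1512 - -3584} = - \frac{809}{1512 + 3584} = - \frac{809}{5096}$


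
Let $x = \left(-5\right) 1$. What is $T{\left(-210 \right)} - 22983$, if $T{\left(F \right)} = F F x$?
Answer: $-243483$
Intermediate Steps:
$x = -5$
$T{\left(F \right)} = - 5 F^{2}$ ($T{\left(F \right)} = F F \left(-5\right) = F^{2} \left(-5\right) = - 5 F^{2}$)
$T{\left(-210 \right)} - 22983 = - 5 \left(-210\right)^{2} - 22983 = \left(-5\right) 44100 - 22983 = -220500 - 22983 = -243483$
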